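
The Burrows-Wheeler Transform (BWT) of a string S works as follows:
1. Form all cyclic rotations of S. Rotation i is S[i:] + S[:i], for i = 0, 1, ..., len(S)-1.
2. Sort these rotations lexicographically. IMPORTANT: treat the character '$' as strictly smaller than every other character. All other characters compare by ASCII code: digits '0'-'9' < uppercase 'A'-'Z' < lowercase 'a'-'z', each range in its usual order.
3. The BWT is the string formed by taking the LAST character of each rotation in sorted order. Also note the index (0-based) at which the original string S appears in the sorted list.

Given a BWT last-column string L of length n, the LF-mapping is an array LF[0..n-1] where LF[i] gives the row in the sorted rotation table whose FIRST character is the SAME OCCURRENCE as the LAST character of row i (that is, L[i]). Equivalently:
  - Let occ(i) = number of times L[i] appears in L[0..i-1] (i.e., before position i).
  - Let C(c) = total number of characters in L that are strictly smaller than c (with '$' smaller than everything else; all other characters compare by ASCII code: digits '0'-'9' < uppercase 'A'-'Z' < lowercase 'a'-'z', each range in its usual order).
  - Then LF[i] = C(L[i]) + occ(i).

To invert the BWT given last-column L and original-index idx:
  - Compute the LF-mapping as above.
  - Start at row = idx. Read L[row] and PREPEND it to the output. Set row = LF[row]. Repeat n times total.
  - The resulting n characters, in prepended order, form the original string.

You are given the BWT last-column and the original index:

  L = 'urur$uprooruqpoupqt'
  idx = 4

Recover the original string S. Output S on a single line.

Answer: ppuptuuoroqurqrrou$

Derivation:
LF mapping: 14 9 15 10 0 16 4 11 1 2 12 17 7 5 3 18 6 8 13
Walk LF starting at row 4, prepending L[row]:
  step 1: row=4, L[4]='$', prepend. Next row=LF[4]=0
  step 2: row=0, L[0]='u', prepend. Next row=LF[0]=14
  step 3: row=14, L[14]='o', prepend. Next row=LF[14]=3
  step 4: row=3, L[3]='r', prepend. Next row=LF[3]=10
  step 5: row=10, L[10]='r', prepend. Next row=LF[10]=12
  step 6: row=12, L[12]='q', prepend. Next row=LF[12]=7
  step 7: row=7, L[7]='r', prepend. Next row=LF[7]=11
  step 8: row=11, L[11]='u', prepend. Next row=LF[11]=17
  step 9: row=17, L[17]='q', prepend. Next row=LF[17]=8
  step 10: row=8, L[8]='o', prepend. Next row=LF[8]=1
  step 11: row=1, L[1]='r', prepend. Next row=LF[1]=9
  step 12: row=9, L[9]='o', prepend. Next row=LF[9]=2
  step 13: row=2, L[2]='u', prepend. Next row=LF[2]=15
  step 14: row=15, L[15]='u', prepend. Next row=LF[15]=18
  step 15: row=18, L[18]='t', prepend. Next row=LF[18]=13
  step 16: row=13, L[13]='p', prepend. Next row=LF[13]=5
  step 17: row=5, L[5]='u', prepend. Next row=LF[5]=16
  step 18: row=16, L[16]='p', prepend. Next row=LF[16]=6
  step 19: row=6, L[6]='p', prepend. Next row=LF[6]=4
Reversed output: ppuptuuoroqurqrrou$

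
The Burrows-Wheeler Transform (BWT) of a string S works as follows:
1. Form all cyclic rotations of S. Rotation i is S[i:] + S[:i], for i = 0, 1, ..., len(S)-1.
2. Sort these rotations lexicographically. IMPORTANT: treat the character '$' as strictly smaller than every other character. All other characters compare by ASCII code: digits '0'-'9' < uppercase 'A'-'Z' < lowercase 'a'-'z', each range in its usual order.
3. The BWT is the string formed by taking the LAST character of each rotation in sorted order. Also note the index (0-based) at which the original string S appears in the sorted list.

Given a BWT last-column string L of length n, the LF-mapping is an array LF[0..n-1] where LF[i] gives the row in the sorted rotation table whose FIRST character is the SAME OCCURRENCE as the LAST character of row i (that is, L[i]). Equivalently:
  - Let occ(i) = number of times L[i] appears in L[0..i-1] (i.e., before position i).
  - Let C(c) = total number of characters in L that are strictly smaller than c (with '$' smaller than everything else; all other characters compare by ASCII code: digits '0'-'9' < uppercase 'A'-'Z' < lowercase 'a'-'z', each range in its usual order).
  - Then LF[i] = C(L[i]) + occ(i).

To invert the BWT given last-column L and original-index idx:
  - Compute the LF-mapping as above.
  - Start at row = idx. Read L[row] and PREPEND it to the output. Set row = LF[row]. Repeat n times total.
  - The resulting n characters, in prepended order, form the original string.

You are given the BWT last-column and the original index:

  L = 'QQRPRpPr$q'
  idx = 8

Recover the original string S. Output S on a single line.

Answer: qrpRPRQPQ$

Derivation:
LF mapping: 3 4 5 1 6 7 2 9 0 8
Walk LF starting at row 8, prepending L[row]:
  step 1: row=8, L[8]='$', prepend. Next row=LF[8]=0
  step 2: row=0, L[0]='Q', prepend. Next row=LF[0]=3
  step 3: row=3, L[3]='P', prepend. Next row=LF[3]=1
  step 4: row=1, L[1]='Q', prepend. Next row=LF[1]=4
  step 5: row=4, L[4]='R', prepend. Next row=LF[4]=6
  step 6: row=6, L[6]='P', prepend. Next row=LF[6]=2
  step 7: row=2, L[2]='R', prepend. Next row=LF[2]=5
  step 8: row=5, L[5]='p', prepend. Next row=LF[5]=7
  step 9: row=7, L[7]='r', prepend. Next row=LF[7]=9
  step 10: row=9, L[9]='q', prepend. Next row=LF[9]=8
Reversed output: qrpRPRQPQ$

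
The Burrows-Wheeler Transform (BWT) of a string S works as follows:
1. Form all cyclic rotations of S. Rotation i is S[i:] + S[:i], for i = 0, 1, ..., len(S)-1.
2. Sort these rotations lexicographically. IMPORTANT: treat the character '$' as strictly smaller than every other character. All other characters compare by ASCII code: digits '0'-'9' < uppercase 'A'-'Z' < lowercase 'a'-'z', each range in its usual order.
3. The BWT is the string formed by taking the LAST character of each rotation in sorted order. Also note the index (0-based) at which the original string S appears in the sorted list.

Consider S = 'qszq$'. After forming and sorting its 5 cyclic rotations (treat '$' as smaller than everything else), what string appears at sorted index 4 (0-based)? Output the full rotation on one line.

Answer: zq$qs

Derivation:
All 5 rotations (rotation i = S[i:]+S[:i]):
  rot[0] = qszq$
  rot[1] = szq$q
  rot[2] = zq$qs
  rot[3] = q$qsz
  rot[4] = $qszq
Sorted (with $ < everything):
  sorted[0] = $qszq
  sorted[1] = q$qsz
  sorted[2] = qszq$
  sorted[3] = szq$q
  sorted[4] = zq$qs
sorted[4] = zq$qs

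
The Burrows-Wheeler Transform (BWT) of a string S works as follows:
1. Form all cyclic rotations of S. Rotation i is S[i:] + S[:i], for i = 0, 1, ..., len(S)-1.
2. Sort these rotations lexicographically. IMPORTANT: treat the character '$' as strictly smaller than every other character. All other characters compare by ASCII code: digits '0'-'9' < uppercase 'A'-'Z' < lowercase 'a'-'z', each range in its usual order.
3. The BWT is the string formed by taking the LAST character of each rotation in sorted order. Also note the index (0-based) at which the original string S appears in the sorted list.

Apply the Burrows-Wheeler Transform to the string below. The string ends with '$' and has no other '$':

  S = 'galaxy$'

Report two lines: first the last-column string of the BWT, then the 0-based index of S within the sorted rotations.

All 7 rotations (rotation i = S[i:]+S[:i]):
  rot[0] = galaxy$
  rot[1] = alaxy$g
  rot[2] = laxy$ga
  rot[3] = axy$gal
  rot[4] = xy$gala
  rot[5] = y$galax
  rot[6] = $galaxy
Sorted (with $ < everything):
  sorted[0] = $galaxy  (last char: 'y')
  sorted[1] = alaxy$g  (last char: 'g')
  sorted[2] = axy$gal  (last char: 'l')
  sorted[3] = galaxy$  (last char: '$')
  sorted[4] = laxy$ga  (last char: 'a')
  sorted[5] = xy$gala  (last char: 'a')
  sorted[6] = y$galax  (last char: 'x')
Last column: ygl$aax
Original string S is at sorted index 3

Answer: ygl$aax
3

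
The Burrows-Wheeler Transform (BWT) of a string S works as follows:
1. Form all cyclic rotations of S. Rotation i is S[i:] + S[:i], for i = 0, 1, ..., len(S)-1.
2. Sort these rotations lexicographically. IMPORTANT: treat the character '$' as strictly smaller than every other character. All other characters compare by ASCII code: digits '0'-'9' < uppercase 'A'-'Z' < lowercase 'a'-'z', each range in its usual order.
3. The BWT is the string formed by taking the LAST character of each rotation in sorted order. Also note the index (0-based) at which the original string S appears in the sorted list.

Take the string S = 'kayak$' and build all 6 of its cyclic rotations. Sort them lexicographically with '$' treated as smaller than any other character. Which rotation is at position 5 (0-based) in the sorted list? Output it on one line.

Answer: yak$ka

Derivation:
All 6 rotations (rotation i = S[i:]+S[:i]):
  rot[0] = kayak$
  rot[1] = ayak$k
  rot[2] = yak$ka
  rot[3] = ak$kay
  rot[4] = k$kaya
  rot[5] = $kayak
Sorted (with $ < everything):
  sorted[0] = $kayak
  sorted[1] = ak$kay
  sorted[2] = ayak$k
  sorted[3] = k$kaya
  sorted[4] = kayak$
  sorted[5] = yak$ka
sorted[5] = yak$ka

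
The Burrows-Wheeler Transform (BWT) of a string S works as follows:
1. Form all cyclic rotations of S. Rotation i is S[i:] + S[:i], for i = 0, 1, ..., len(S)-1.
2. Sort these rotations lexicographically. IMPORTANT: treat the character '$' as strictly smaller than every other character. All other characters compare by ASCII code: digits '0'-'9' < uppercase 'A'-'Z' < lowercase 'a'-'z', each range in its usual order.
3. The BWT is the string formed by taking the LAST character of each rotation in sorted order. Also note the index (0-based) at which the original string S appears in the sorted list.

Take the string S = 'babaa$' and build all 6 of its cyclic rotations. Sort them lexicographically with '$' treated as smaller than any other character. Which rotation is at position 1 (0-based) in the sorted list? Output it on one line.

All 6 rotations (rotation i = S[i:]+S[:i]):
  rot[0] = babaa$
  rot[1] = abaa$b
  rot[2] = baa$ba
  rot[3] = aa$bab
  rot[4] = a$baba
  rot[5] = $babaa
Sorted (with $ < everything):
  sorted[0] = $babaa
  sorted[1] = a$baba
  sorted[2] = aa$bab
  sorted[3] = abaa$b
  sorted[4] = baa$ba
  sorted[5] = babaa$
sorted[1] = a$baba

Answer: a$baba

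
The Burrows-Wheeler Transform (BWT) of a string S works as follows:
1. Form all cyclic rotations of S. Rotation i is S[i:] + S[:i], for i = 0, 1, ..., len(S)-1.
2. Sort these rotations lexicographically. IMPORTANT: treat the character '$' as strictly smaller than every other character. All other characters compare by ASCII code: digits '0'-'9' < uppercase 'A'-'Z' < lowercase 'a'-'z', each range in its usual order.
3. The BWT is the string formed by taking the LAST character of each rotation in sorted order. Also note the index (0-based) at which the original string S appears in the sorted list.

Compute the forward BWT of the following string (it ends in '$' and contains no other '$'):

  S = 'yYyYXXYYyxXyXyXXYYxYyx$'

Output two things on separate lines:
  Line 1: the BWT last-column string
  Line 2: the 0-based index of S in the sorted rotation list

Answer: xyYXXyxyXXYyxYyyYXXY$YY
20

Derivation:
All 23 rotations (rotation i = S[i:]+S[:i]):
  rot[0] = yYyYXXYYyxXyXyXXYYxYyx$
  rot[1] = YyYXXYYyxXyXyXXYYxYyx$y
  rot[2] = yYXXYYyxXyXyXXYYxYyx$yY
  rot[3] = YXXYYyxXyXyXXYYxYyx$yYy
  rot[4] = XXYYyxXyXyXXYYxYyx$yYyY
  rot[5] = XYYyxXyXyXXYYxYyx$yYyYX
  rot[6] = YYyxXyXyXXYYxYyx$yYyYXX
  rot[7] = YyxXyXyXXYYxYyx$yYyYXXY
  rot[8] = yxXyXyXXYYxYyx$yYyYXXYY
  rot[9] = xXyXyXXYYxYyx$yYyYXXYYy
  rot[10] = XyXyXXYYxYyx$yYyYXXYYyx
  rot[11] = yXyXXYYxYyx$yYyYXXYYyxX
  rot[12] = XyXXYYxYyx$yYyYXXYYyxXy
  rot[13] = yXXYYxYyx$yYyYXXYYyxXyX
  rot[14] = XXYYxYyx$yYyYXXYYyxXyXy
  rot[15] = XYYxYyx$yYyYXXYYyxXyXyX
  rot[16] = YYxYyx$yYyYXXYYyxXyXyXX
  rot[17] = YxYyx$yYyYXXYYyxXyXyXXY
  rot[18] = xYyx$yYyYXXYYyxXyXyXXYY
  rot[19] = Yyx$yYyYXXYYyxXyXyXXYYx
  rot[20] = yx$yYyYXXYYyxXyXyXXYYxY
  rot[21] = x$yYyYXXYYyxXyXyXXYYxYy
  rot[22] = $yYyYXXYYyxXyXyXXYYxYyx
Sorted (with $ < everything):
  sorted[0] = $yYyYXXYYyxXyXyXXYYxYyx  (last char: 'x')
  sorted[1] = XXYYxYyx$yYyYXXYYyxXyXy  (last char: 'y')
  sorted[2] = XXYYyxXyXyXXYYxYyx$yYyY  (last char: 'Y')
  sorted[3] = XYYxYyx$yYyYXXYYyxXyXyX  (last char: 'X')
  sorted[4] = XYYyxXyXyXXYYxYyx$yYyYX  (last char: 'X')
  sorted[5] = XyXXYYxYyx$yYyYXXYYyxXy  (last char: 'y')
  sorted[6] = XyXyXXYYxYyx$yYyYXXYYyx  (last char: 'x')
  sorted[7] = YXXYYyxXyXyXXYYxYyx$yYy  (last char: 'y')
  sorted[8] = YYxYyx$yYyYXXYYyxXyXyXX  (last char: 'X')
  sorted[9] = YYyxXyXyXXYYxYyx$yYyYXX  (last char: 'X')
  sorted[10] = YxYyx$yYyYXXYYyxXyXyXXY  (last char: 'Y')
  sorted[11] = YyYXXYYyxXyXyXXYYxYyx$y  (last char: 'y')
  sorted[12] = Yyx$yYyYXXYYyxXyXyXXYYx  (last char: 'x')
  sorted[13] = YyxXyXyXXYYxYyx$yYyYXXY  (last char: 'Y')
  sorted[14] = x$yYyYXXYYyxXyXyXXYYxYy  (last char: 'y')
  sorted[15] = xXyXyXXYYxYyx$yYyYXXYYy  (last char: 'y')
  sorted[16] = xYyx$yYyYXXYYyxXyXyXXYY  (last char: 'Y')
  sorted[17] = yXXYYxYyx$yYyYXXYYyxXyX  (last char: 'X')
  sorted[18] = yXyXXYYxYyx$yYyYXXYYyxX  (last char: 'X')
  sorted[19] = yYXXYYyxXyXyXXYYxYyx$yY  (last char: 'Y')
  sorted[20] = yYyYXXYYyxXyXyXXYYxYyx$  (last char: '$')
  sorted[21] = yx$yYyYXXYYyxXyXyXXYYxY  (last char: 'Y')
  sorted[22] = yxXyXyXXYYxYyx$yYyYXXYY  (last char: 'Y')
Last column: xyYXXyxyXXYyxYyyYXXY$YY
Original string S is at sorted index 20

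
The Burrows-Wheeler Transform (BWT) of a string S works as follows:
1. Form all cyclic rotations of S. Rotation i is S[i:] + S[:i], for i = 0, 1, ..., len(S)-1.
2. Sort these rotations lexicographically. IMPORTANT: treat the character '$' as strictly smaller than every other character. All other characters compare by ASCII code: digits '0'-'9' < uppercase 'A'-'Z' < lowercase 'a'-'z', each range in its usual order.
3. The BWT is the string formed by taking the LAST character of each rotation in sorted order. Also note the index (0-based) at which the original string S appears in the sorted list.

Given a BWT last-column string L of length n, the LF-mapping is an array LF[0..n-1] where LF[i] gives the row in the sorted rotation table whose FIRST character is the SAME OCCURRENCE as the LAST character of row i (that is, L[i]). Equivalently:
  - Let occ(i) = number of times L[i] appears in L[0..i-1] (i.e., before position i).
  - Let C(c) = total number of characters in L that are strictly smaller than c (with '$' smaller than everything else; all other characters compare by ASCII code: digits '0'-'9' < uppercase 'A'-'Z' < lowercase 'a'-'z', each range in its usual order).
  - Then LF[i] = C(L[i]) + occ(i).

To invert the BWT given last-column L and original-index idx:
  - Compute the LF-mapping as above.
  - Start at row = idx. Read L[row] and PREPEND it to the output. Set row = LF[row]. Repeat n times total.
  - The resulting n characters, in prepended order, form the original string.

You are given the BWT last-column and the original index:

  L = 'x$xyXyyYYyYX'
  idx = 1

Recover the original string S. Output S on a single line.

LF mapping: 6 0 7 8 1 9 10 3 4 11 5 2
Walk LF starting at row 1, prepending L[row]:
  step 1: row=1, L[1]='$', prepend. Next row=LF[1]=0
  step 2: row=0, L[0]='x', prepend. Next row=LF[0]=6
  step 3: row=6, L[6]='y', prepend. Next row=LF[6]=10
  step 4: row=10, L[10]='Y', prepend. Next row=LF[10]=5
  step 5: row=5, L[5]='y', prepend. Next row=LF[5]=9
  step 6: row=9, L[9]='y', prepend. Next row=LF[9]=11
  step 7: row=11, L[11]='X', prepend. Next row=LF[11]=2
  step 8: row=2, L[2]='x', prepend. Next row=LF[2]=7
  step 9: row=7, L[7]='Y', prepend. Next row=LF[7]=3
  step 10: row=3, L[3]='y', prepend. Next row=LF[3]=8
  step 11: row=8, L[8]='Y', prepend. Next row=LF[8]=4
  step 12: row=4, L[4]='X', prepend. Next row=LF[4]=1
Reversed output: XYyYxXyyYyx$

Answer: XYyYxXyyYyx$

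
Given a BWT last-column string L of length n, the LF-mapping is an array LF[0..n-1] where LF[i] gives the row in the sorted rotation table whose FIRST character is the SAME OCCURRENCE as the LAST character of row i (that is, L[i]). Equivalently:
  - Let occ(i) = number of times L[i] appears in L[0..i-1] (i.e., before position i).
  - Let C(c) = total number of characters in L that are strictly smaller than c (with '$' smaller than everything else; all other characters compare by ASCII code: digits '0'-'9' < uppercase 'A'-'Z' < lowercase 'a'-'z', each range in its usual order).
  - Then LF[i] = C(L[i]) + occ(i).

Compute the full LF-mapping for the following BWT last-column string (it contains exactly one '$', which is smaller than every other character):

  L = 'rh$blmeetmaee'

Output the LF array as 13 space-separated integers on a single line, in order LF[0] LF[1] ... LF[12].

Answer: 11 7 0 2 8 9 3 4 12 10 1 5 6

Derivation:
Char counts: '$':1, 'a':1, 'b':1, 'e':4, 'h':1, 'l':1, 'm':2, 'r':1, 't':1
C (first-col start): C('$')=0, C('a')=1, C('b')=2, C('e')=3, C('h')=7, C('l')=8, C('m')=9, C('r')=11, C('t')=12
L[0]='r': occ=0, LF[0]=C('r')+0=11+0=11
L[1]='h': occ=0, LF[1]=C('h')+0=7+0=7
L[2]='$': occ=0, LF[2]=C('$')+0=0+0=0
L[3]='b': occ=0, LF[3]=C('b')+0=2+0=2
L[4]='l': occ=0, LF[4]=C('l')+0=8+0=8
L[5]='m': occ=0, LF[5]=C('m')+0=9+0=9
L[6]='e': occ=0, LF[6]=C('e')+0=3+0=3
L[7]='e': occ=1, LF[7]=C('e')+1=3+1=4
L[8]='t': occ=0, LF[8]=C('t')+0=12+0=12
L[9]='m': occ=1, LF[9]=C('m')+1=9+1=10
L[10]='a': occ=0, LF[10]=C('a')+0=1+0=1
L[11]='e': occ=2, LF[11]=C('e')+2=3+2=5
L[12]='e': occ=3, LF[12]=C('e')+3=3+3=6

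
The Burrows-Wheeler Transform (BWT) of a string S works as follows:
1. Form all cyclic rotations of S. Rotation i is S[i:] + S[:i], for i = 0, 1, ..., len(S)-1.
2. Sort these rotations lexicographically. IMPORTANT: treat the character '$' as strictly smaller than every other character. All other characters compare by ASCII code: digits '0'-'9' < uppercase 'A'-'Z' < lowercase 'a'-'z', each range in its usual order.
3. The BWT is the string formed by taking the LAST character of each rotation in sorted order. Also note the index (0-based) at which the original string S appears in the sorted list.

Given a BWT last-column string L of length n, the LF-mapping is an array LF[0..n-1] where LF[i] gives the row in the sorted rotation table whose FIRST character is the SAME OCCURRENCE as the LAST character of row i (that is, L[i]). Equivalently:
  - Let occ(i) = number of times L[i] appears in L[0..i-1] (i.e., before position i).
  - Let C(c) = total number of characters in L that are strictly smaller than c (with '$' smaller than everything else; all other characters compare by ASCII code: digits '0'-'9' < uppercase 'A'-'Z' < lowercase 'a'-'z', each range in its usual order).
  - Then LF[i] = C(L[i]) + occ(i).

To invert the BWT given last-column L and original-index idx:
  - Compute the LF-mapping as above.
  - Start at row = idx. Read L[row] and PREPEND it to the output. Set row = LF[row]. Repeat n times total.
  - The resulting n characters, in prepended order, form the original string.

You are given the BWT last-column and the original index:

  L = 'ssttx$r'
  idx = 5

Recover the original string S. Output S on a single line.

LF mapping: 2 3 4 5 6 0 1
Walk LF starting at row 5, prepending L[row]:
  step 1: row=5, L[5]='$', prepend. Next row=LF[5]=0
  step 2: row=0, L[0]='s', prepend. Next row=LF[0]=2
  step 3: row=2, L[2]='t', prepend. Next row=LF[2]=4
  step 4: row=4, L[4]='x', prepend. Next row=LF[4]=6
  step 5: row=6, L[6]='r', prepend. Next row=LF[6]=1
  step 6: row=1, L[1]='s', prepend. Next row=LF[1]=3
  step 7: row=3, L[3]='t', prepend. Next row=LF[3]=5
Reversed output: tsrxts$

Answer: tsrxts$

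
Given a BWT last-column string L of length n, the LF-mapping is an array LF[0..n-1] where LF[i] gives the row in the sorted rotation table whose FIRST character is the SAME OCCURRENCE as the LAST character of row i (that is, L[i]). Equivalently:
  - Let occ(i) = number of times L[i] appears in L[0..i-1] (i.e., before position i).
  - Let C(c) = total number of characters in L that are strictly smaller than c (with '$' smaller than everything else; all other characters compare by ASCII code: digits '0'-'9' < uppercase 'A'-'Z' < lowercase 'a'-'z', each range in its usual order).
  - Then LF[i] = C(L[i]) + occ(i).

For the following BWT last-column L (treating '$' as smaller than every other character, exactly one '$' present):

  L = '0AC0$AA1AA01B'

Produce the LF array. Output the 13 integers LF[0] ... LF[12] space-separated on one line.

Answer: 1 6 12 2 0 7 8 4 9 10 3 5 11

Derivation:
Char counts: '$':1, '0':3, '1':2, 'A':5, 'B':1, 'C':1
C (first-col start): C('$')=0, C('0')=1, C('1')=4, C('A')=6, C('B')=11, C('C')=12
L[0]='0': occ=0, LF[0]=C('0')+0=1+0=1
L[1]='A': occ=0, LF[1]=C('A')+0=6+0=6
L[2]='C': occ=0, LF[2]=C('C')+0=12+0=12
L[3]='0': occ=1, LF[3]=C('0')+1=1+1=2
L[4]='$': occ=0, LF[4]=C('$')+0=0+0=0
L[5]='A': occ=1, LF[5]=C('A')+1=6+1=7
L[6]='A': occ=2, LF[6]=C('A')+2=6+2=8
L[7]='1': occ=0, LF[7]=C('1')+0=4+0=4
L[8]='A': occ=3, LF[8]=C('A')+3=6+3=9
L[9]='A': occ=4, LF[9]=C('A')+4=6+4=10
L[10]='0': occ=2, LF[10]=C('0')+2=1+2=3
L[11]='1': occ=1, LF[11]=C('1')+1=4+1=5
L[12]='B': occ=0, LF[12]=C('B')+0=11+0=11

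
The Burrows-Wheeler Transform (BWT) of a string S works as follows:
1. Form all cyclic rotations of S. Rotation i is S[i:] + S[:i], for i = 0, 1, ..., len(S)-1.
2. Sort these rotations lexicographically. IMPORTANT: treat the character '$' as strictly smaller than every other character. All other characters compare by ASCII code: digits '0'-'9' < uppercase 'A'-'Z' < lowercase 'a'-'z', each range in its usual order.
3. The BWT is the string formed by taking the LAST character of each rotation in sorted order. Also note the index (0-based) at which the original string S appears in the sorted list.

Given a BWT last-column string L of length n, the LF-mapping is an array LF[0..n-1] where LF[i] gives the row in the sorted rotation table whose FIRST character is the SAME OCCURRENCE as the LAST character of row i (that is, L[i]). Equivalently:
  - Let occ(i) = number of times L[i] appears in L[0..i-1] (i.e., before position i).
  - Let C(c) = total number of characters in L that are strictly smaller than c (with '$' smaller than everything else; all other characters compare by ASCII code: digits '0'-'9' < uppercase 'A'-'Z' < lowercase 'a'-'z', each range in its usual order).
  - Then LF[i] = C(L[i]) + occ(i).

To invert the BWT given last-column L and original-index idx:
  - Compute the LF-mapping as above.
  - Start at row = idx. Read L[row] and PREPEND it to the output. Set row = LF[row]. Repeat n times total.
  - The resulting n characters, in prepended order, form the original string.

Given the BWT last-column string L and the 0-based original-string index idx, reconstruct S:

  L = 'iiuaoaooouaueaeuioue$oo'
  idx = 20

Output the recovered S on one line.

Answer: uoaoeuiaaiouoouuaeoeoi$

Derivation:
LF mapping: 8 9 18 1 11 2 12 13 14 19 3 20 5 4 6 21 10 15 22 7 0 16 17
Walk LF starting at row 20, prepending L[row]:
  step 1: row=20, L[20]='$', prepend. Next row=LF[20]=0
  step 2: row=0, L[0]='i', prepend. Next row=LF[0]=8
  step 3: row=8, L[8]='o', prepend. Next row=LF[8]=14
  step 4: row=14, L[14]='e', prepend. Next row=LF[14]=6
  step 5: row=6, L[6]='o', prepend. Next row=LF[6]=12
  step 6: row=12, L[12]='e', prepend. Next row=LF[12]=5
  step 7: row=5, L[5]='a', prepend. Next row=LF[5]=2
  step 8: row=2, L[2]='u', prepend. Next row=LF[2]=18
  step 9: row=18, L[18]='u', prepend. Next row=LF[18]=22
  step 10: row=22, L[22]='o', prepend. Next row=LF[22]=17
  step 11: row=17, L[17]='o', prepend. Next row=LF[17]=15
  step 12: row=15, L[15]='u', prepend. Next row=LF[15]=21
  step 13: row=21, L[21]='o', prepend. Next row=LF[21]=16
  step 14: row=16, L[16]='i', prepend. Next row=LF[16]=10
  step 15: row=10, L[10]='a', prepend. Next row=LF[10]=3
  step 16: row=3, L[3]='a', prepend. Next row=LF[3]=1
  step 17: row=1, L[1]='i', prepend. Next row=LF[1]=9
  step 18: row=9, L[9]='u', prepend. Next row=LF[9]=19
  step 19: row=19, L[19]='e', prepend. Next row=LF[19]=7
  step 20: row=7, L[7]='o', prepend. Next row=LF[7]=13
  step 21: row=13, L[13]='a', prepend. Next row=LF[13]=4
  step 22: row=4, L[4]='o', prepend. Next row=LF[4]=11
  step 23: row=11, L[11]='u', prepend. Next row=LF[11]=20
Reversed output: uoaoeuiaaiouoouuaeoeoi$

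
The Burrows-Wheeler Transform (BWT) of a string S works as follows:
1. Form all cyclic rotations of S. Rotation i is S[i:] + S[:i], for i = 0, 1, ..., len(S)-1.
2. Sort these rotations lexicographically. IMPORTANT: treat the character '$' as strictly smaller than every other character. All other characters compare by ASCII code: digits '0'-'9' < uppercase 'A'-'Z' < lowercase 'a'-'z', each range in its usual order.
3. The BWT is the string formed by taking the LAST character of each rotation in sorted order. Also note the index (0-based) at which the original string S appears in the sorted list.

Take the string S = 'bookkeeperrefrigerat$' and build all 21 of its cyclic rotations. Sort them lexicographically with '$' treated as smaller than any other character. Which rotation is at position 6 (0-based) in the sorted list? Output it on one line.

Answer: erat$bookkeeperrefrig

Derivation:
All 21 rotations (rotation i = S[i:]+S[:i]):
  rot[0] = bookkeeperrefrigerat$
  rot[1] = ookkeeperrefrigerat$b
  rot[2] = okkeeperrefrigerat$bo
  rot[3] = kkeeperrefrigerat$boo
  rot[4] = keeperrefrigerat$book
  rot[5] = eeperrefrigerat$bookk
  rot[6] = eperrefrigerat$bookke
  rot[7] = perrefrigerat$bookkee
  rot[8] = errefrigerat$bookkeep
  rot[9] = rrefrigerat$bookkeepe
  rot[10] = refrigerat$bookkeeper
  rot[11] = efrigerat$bookkeeperr
  rot[12] = frigerat$bookkeeperre
  rot[13] = rigerat$bookkeeperref
  rot[14] = igerat$bookkeeperrefr
  rot[15] = gerat$bookkeeperrefri
  rot[16] = erat$bookkeeperrefrig
  rot[17] = rat$bookkeeperrefrige
  rot[18] = at$bookkeeperrefriger
  rot[19] = t$bookkeeperrefrigera
  rot[20] = $bookkeeperrefrigerat
Sorted (with $ < everything):
  sorted[0] = $bookkeeperrefrigerat
  sorted[1] = at$bookkeeperrefriger
  sorted[2] = bookkeeperrefrigerat$
  sorted[3] = eeperrefrigerat$bookk
  sorted[4] = efrigerat$bookkeeperr
  sorted[5] = eperrefrigerat$bookke
  sorted[6] = erat$bookkeeperrefrig
  sorted[7] = errefrigerat$bookkeep
  sorted[8] = frigerat$bookkeeperre
  sorted[9] = gerat$bookkeeperrefri
  sorted[10] = igerat$bookkeeperrefr
  sorted[11] = keeperrefrigerat$book
  sorted[12] = kkeeperrefrigerat$boo
  sorted[13] = okkeeperrefrigerat$bo
  sorted[14] = ookkeeperrefrigerat$b
  sorted[15] = perrefrigerat$bookkee
  sorted[16] = rat$bookkeeperrefrige
  sorted[17] = refrigerat$bookkeeper
  sorted[18] = rigerat$bookkeeperref
  sorted[19] = rrefrigerat$bookkeepe
  sorted[20] = t$bookkeeperrefrigera
sorted[6] = erat$bookkeeperrefrig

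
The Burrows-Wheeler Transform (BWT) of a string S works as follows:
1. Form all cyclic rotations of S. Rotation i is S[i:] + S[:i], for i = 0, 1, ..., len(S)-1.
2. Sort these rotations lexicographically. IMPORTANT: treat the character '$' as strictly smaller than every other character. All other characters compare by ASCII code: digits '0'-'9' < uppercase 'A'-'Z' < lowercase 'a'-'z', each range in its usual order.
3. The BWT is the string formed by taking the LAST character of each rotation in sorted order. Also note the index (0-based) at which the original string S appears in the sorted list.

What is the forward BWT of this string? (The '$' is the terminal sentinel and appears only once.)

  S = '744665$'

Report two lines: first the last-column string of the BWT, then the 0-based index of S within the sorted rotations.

Answer: 574664$
6

Derivation:
All 7 rotations (rotation i = S[i:]+S[:i]):
  rot[0] = 744665$
  rot[1] = 44665$7
  rot[2] = 4665$74
  rot[3] = 665$744
  rot[4] = 65$7446
  rot[5] = 5$74466
  rot[6] = $744665
Sorted (with $ < everything):
  sorted[0] = $744665  (last char: '5')
  sorted[1] = 44665$7  (last char: '7')
  sorted[2] = 4665$74  (last char: '4')
  sorted[3] = 5$74466  (last char: '6')
  sorted[4] = 65$7446  (last char: '6')
  sorted[5] = 665$744  (last char: '4')
  sorted[6] = 744665$  (last char: '$')
Last column: 574664$
Original string S is at sorted index 6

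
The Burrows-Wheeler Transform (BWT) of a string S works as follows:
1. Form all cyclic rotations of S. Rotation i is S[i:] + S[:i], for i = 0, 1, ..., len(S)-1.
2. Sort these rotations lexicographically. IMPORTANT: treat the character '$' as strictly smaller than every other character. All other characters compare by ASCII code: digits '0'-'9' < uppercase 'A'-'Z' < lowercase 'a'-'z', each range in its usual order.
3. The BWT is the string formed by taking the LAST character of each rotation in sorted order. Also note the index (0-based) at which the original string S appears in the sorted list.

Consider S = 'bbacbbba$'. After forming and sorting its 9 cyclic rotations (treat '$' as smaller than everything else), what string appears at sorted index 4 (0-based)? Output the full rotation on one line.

Answer: bacbbba$b

Derivation:
All 9 rotations (rotation i = S[i:]+S[:i]):
  rot[0] = bbacbbba$
  rot[1] = bacbbba$b
  rot[2] = acbbba$bb
  rot[3] = cbbba$bba
  rot[4] = bbba$bbac
  rot[5] = bba$bbacb
  rot[6] = ba$bbacbb
  rot[7] = a$bbacbbb
  rot[8] = $bbacbbba
Sorted (with $ < everything):
  sorted[0] = $bbacbbba
  sorted[1] = a$bbacbbb
  sorted[2] = acbbba$bb
  sorted[3] = ba$bbacbb
  sorted[4] = bacbbba$b
  sorted[5] = bba$bbacb
  sorted[6] = bbacbbba$
  sorted[7] = bbba$bbac
  sorted[8] = cbbba$bba
sorted[4] = bacbbba$b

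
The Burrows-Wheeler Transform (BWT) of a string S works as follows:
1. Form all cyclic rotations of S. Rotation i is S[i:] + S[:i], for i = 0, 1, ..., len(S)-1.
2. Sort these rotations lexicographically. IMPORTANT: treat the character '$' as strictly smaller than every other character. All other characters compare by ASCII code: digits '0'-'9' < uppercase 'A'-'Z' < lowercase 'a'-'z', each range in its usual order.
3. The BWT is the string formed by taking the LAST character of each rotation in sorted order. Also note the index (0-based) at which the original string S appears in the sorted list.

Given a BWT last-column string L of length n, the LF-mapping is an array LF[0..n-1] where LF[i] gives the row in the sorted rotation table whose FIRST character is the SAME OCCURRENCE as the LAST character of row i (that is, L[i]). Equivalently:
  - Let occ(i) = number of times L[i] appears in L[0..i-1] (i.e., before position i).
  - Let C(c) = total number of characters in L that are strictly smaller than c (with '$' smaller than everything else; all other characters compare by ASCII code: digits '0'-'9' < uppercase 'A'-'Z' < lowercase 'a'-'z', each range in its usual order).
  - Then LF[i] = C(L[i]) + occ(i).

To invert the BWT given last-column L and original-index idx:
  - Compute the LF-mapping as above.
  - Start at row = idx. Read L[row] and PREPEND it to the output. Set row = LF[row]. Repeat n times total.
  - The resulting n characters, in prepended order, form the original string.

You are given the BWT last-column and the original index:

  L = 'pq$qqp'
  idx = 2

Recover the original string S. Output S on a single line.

LF mapping: 1 3 0 4 5 2
Walk LF starting at row 2, prepending L[row]:
  step 1: row=2, L[2]='$', prepend. Next row=LF[2]=0
  step 2: row=0, L[0]='p', prepend. Next row=LF[0]=1
  step 3: row=1, L[1]='q', prepend. Next row=LF[1]=3
  step 4: row=3, L[3]='q', prepend. Next row=LF[3]=4
  step 5: row=4, L[4]='q', prepend. Next row=LF[4]=5
  step 6: row=5, L[5]='p', prepend. Next row=LF[5]=2
Reversed output: pqqqp$

Answer: pqqqp$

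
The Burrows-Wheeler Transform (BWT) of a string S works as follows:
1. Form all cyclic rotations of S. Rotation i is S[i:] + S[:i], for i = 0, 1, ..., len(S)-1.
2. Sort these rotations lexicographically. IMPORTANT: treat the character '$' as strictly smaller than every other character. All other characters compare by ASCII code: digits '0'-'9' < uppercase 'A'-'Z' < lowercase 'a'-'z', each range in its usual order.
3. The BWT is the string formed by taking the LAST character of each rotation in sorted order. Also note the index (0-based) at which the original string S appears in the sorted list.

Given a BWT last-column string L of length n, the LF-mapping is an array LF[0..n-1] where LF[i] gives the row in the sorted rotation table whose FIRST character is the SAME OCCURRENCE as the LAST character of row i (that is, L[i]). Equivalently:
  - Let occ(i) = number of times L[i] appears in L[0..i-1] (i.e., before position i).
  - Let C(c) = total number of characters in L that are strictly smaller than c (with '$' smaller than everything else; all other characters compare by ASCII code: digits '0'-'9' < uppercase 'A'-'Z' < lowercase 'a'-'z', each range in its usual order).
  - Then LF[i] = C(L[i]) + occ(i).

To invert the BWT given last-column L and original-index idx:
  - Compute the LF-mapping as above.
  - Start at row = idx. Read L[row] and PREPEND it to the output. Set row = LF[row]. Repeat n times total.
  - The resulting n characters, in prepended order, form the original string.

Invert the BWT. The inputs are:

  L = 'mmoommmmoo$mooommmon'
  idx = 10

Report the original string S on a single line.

Answer: moommmmmnooomomoomm$

Derivation:
LF mapping: 1 2 12 13 3 4 5 6 14 15 0 7 16 17 18 8 9 10 19 11
Walk LF starting at row 10, prepending L[row]:
  step 1: row=10, L[10]='$', prepend. Next row=LF[10]=0
  step 2: row=0, L[0]='m', prepend. Next row=LF[0]=1
  step 3: row=1, L[1]='m', prepend. Next row=LF[1]=2
  step 4: row=2, L[2]='o', prepend. Next row=LF[2]=12
  step 5: row=12, L[12]='o', prepend. Next row=LF[12]=16
  step 6: row=16, L[16]='m', prepend. Next row=LF[16]=9
  step 7: row=9, L[9]='o', prepend. Next row=LF[9]=15
  step 8: row=15, L[15]='m', prepend. Next row=LF[15]=8
  step 9: row=8, L[8]='o', prepend. Next row=LF[8]=14
  step 10: row=14, L[14]='o', prepend. Next row=LF[14]=18
  step 11: row=18, L[18]='o', prepend. Next row=LF[18]=19
  step 12: row=19, L[19]='n', prepend. Next row=LF[19]=11
  step 13: row=11, L[11]='m', prepend. Next row=LF[11]=7
  step 14: row=7, L[7]='m', prepend. Next row=LF[7]=6
  step 15: row=6, L[6]='m', prepend. Next row=LF[6]=5
  step 16: row=5, L[5]='m', prepend. Next row=LF[5]=4
  step 17: row=4, L[4]='m', prepend. Next row=LF[4]=3
  step 18: row=3, L[3]='o', prepend. Next row=LF[3]=13
  step 19: row=13, L[13]='o', prepend. Next row=LF[13]=17
  step 20: row=17, L[17]='m', prepend. Next row=LF[17]=10
Reversed output: moommmmmnooomomoomm$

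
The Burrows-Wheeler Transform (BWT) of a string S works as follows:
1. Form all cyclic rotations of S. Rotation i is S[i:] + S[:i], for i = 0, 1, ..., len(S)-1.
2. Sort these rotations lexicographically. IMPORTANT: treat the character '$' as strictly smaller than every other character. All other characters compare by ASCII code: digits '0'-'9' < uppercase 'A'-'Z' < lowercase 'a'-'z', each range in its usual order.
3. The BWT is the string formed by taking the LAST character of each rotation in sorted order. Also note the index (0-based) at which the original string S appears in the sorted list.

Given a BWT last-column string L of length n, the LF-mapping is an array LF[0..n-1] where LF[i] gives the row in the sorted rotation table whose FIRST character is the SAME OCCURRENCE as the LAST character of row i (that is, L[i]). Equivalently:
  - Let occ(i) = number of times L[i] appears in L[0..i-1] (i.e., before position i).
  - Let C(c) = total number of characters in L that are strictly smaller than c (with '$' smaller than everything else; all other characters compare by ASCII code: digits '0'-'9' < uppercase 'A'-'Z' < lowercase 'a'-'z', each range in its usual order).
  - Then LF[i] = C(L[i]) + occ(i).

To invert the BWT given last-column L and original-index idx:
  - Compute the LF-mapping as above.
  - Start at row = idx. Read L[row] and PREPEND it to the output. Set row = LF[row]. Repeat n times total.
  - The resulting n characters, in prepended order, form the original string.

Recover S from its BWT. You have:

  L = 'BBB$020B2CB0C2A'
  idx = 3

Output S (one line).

LF mapping: 8 9 10 0 1 4 2 11 5 13 12 3 14 6 7
Walk LF starting at row 3, prepending L[row]:
  step 1: row=3, L[3]='$', prepend. Next row=LF[3]=0
  step 2: row=0, L[0]='B', prepend. Next row=LF[0]=8
  step 3: row=8, L[8]='2', prepend. Next row=LF[8]=5
  step 4: row=5, L[5]='2', prepend. Next row=LF[5]=4
  step 5: row=4, L[4]='0', prepend. Next row=LF[4]=1
  step 6: row=1, L[1]='B', prepend. Next row=LF[1]=9
  step 7: row=9, L[9]='C', prepend. Next row=LF[9]=13
  step 8: row=13, L[13]='2', prepend. Next row=LF[13]=6
  step 9: row=6, L[6]='0', prepend. Next row=LF[6]=2
  step 10: row=2, L[2]='B', prepend. Next row=LF[2]=10
  step 11: row=10, L[10]='B', prepend. Next row=LF[10]=12
  step 12: row=12, L[12]='C', prepend. Next row=LF[12]=14
  step 13: row=14, L[14]='A', prepend. Next row=LF[14]=7
  step 14: row=7, L[7]='B', prepend. Next row=LF[7]=11
  step 15: row=11, L[11]='0', prepend. Next row=LF[11]=3
Reversed output: 0BACBB02CB022B$

Answer: 0BACBB02CB022B$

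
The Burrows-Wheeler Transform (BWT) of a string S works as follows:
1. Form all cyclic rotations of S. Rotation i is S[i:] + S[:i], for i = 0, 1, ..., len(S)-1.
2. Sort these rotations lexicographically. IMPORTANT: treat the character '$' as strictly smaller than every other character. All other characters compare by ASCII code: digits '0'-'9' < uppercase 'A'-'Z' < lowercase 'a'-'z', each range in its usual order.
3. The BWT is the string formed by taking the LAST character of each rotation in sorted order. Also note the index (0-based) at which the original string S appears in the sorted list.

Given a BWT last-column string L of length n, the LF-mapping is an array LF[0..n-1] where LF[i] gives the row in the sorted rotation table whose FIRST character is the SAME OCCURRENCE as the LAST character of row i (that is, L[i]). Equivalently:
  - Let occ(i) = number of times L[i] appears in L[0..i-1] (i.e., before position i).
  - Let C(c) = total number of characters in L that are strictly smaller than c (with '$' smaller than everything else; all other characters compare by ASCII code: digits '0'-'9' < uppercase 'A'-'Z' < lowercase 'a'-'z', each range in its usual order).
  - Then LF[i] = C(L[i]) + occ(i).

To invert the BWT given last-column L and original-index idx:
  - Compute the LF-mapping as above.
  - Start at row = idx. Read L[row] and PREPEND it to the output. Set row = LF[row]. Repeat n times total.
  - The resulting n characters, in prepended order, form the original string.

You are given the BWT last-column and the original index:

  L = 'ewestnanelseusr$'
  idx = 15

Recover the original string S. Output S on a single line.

Answer: walrustennessee$

Derivation:
LF mapping: 2 15 3 10 13 7 1 8 4 6 11 5 14 12 9 0
Walk LF starting at row 15, prepending L[row]:
  step 1: row=15, L[15]='$', prepend. Next row=LF[15]=0
  step 2: row=0, L[0]='e', prepend. Next row=LF[0]=2
  step 3: row=2, L[2]='e', prepend. Next row=LF[2]=3
  step 4: row=3, L[3]='s', prepend. Next row=LF[3]=10
  step 5: row=10, L[10]='s', prepend. Next row=LF[10]=11
  step 6: row=11, L[11]='e', prepend. Next row=LF[11]=5
  step 7: row=5, L[5]='n', prepend. Next row=LF[5]=7
  step 8: row=7, L[7]='n', prepend. Next row=LF[7]=8
  step 9: row=8, L[8]='e', prepend. Next row=LF[8]=4
  step 10: row=4, L[4]='t', prepend. Next row=LF[4]=13
  step 11: row=13, L[13]='s', prepend. Next row=LF[13]=12
  step 12: row=12, L[12]='u', prepend. Next row=LF[12]=14
  step 13: row=14, L[14]='r', prepend. Next row=LF[14]=9
  step 14: row=9, L[9]='l', prepend. Next row=LF[9]=6
  step 15: row=6, L[6]='a', prepend. Next row=LF[6]=1
  step 16: row=1, L[1]='w', prepend. Next row=LF[1]=15
Reversed output: walrustennessee$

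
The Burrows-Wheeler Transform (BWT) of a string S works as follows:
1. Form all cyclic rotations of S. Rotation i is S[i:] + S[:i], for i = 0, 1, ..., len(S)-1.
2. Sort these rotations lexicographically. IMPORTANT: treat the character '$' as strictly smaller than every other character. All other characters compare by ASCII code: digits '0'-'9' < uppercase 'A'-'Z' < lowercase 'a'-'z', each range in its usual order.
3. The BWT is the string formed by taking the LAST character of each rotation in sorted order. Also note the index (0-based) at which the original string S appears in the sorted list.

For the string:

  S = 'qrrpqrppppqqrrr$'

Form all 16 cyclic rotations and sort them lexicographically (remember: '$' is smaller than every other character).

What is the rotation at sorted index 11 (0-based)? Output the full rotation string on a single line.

All 16 rotations (rotation i = S[i:]+S[:i]):
  rot[0] = qrrpqrppppqqrrr$
  rot[1] = rrpqrppppqqrrr$q
  rot[2] = rpqrppppqqrrr$qr
  rot[3] = pqrppppqqrrr$qrr
  rot[4] = qrppppqqrrr$qrrp
  rot[5] = rppppqqrrr$qrrpq
  rot[6] = ppppqqrrr$qrrpqr
  rot[7] = pppqqrrr$qrrpqrp
  rot[8] = ppqqrrr$qrrpqrpp
  rot[9] = pqqrrr$qrrpqrppp
  rot[10] = qqrrr$qrrpqrpppp
  rot[11] = qrrr$qrrpqrppppq
  rot[12] = rrr$qrrpqrppppqq
  rot[13] = rr$qrrpqrppppqqr
  rot[14] = r$qrrpqrppppqqrr
  rot[15] = $qrrpqrppppqqrrr
Sorted (with $ < everything):
  sorted[0] = $qrrpqrppppqqrrr
  sorted[1] = ppppqqrrr$qrrpqr
  sorted[2] = pppqqrrr$qrrpqrp
  sorted[3] = ppqqrrr$qrrpqrpp
  sorted[4] = pqqrrr$qrrpqrppp
  sorted[5] = pqrppppqqrrr$qrr
  sorted[6] = qqrrr$qrrpqrpppp
  sorted[7] = qrppppqqrrr$qrrp
  sorted[8] = qrrpqrppppqqrrr$
  sorted[9] = qrrr$qrrpqrppppq
  sorted[10] = r$qrrpqrppppqqrr
  sorted[11] = rppppqqrrr$qrrpq
  sorted[12] = rpqrppppqqrrr$qr
  sorted[13] = rr$qrrpqrppppqqr
  sorted[14] = rrpqrppppqqrrr$q
  sorted[15] = rrr$qrrpqrppppqq
sorted[11] = rppppqqrrr$qrrpq

Answer: rppppqqrrr$qrrpq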